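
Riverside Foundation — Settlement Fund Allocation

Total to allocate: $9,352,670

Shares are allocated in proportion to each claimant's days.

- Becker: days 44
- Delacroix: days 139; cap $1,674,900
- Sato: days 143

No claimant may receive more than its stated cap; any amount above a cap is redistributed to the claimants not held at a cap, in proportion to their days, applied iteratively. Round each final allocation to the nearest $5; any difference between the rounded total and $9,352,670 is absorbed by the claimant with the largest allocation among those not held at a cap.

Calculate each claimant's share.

Becker: $1,806,535 · Delacroix: $1,674,900 · Sato: $5,871,235

Total days = 326.
Unconstrained shares: Becker 1,262,323.56; Delacroix 3,987,794.88; Sato 4,102,551.56.
Held at cap: Delacroix ($1,674,900); balance $7,677,770 reallocated over remaining days 187.
Remaining shares: Becker 1,806,534.12 → $1,806,535; Sato 5,871,235.88 → $5,871,235.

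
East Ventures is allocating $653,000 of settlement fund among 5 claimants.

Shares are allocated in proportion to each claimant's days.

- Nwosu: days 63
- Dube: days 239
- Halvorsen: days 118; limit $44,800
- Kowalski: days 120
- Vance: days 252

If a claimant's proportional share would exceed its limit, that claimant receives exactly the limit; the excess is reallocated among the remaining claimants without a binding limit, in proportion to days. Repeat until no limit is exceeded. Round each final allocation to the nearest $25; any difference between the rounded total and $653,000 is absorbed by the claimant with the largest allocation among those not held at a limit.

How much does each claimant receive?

Nwosu: $56,850 · Dube: $215,675 · Halvorsen: $44,800 · Kowalski: $108,275 · Vance: $227,400

Total days = 792.
Pro-rata shares before constraints: Nwosu 51,943.18; Dube 197,054.29; Halvorsen 97,290.40; Kowalski 98,939.39; Vance 207,772.73.
Cap binds for Halvorsen ($44,800); balance $608,200 reallocated over remaining days 674.
Remaining shares: Nwosu 56,849.55 → $56,850; Dube 215,667.36 → $215,675; Kowalski 108,284.87 → $108,275; Vance 227,398.22 → $227,400.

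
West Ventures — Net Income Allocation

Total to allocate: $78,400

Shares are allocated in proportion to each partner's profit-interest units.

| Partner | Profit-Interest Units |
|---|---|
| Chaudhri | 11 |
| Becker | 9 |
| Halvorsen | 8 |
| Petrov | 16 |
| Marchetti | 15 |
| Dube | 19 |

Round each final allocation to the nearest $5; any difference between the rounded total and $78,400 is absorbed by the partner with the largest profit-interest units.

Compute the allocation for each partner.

Chaudhri: $11,055 · Becker: $9,045 · Halvorsen: $8,040 · Petrov: $16,080 · Marchetti: $15,075 · Dube: $19,105

Combined profit-interest units = 11 + 9 + 8 + 16 + 15 + 19 = 78.
Unrounded shares: Chaudhri 11,056.41; Becker 9,046.15; Halvorsen 8,041.03; Petrov 16,082.05; Marchetti 15,076.92; Dube 19,097.44.
At nearest $5: Chaudhri $11,055; Becker $9,045; Halvorsen $8,040; Petrov $16,080; Marchetti $15,075; Dube $19,095. Sum = $78,390.
Difference $78,400 − $78,390 = +$10 applied to largest profit-interest units (Dube): Dube becomes $19,105.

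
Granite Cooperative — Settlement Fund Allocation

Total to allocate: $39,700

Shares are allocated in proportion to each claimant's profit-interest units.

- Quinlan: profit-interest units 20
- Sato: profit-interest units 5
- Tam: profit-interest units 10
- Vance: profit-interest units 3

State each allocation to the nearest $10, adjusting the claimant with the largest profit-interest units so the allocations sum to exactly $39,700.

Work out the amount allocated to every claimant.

Quinlan: $20,900; Sato: $5,220; Tam: $10,450; Vance: $3,130

Sum of profit-interest units: 38.
Pro-rata amounts: Quinlan 20/38 × $39,700 = 20,894.74; Sato 5/38 × $39,700 = 5,223.68; Tam 10/38 × $39,700 = 10,447.37; Vance 3/38 × $39,700 = 3,134.21.
After rounding ($10): Quinlan $20,890; Sato $5,220; Tam $10,450; Vance $3,130. Sum = $39,690.
Difference $39,700 − $39,690 = +$10 applied to largest profit-interest units (Quinlan): Quinlan becomes $20,900.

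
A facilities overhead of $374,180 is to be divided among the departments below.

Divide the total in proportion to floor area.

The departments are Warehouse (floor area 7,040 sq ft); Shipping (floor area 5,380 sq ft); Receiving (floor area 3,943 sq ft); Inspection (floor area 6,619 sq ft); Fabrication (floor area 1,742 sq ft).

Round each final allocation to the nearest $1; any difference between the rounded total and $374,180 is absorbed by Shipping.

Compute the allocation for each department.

Total floor area = 24,724.
Unrounded shares: Warehouse 7,040/24,724 × $374,180 = 106,545.35; Shipping 5,380/24,724 × $374,180 = 81,422.44; Receiving 3,943/24,724 × $374,180 = 59,674.48; Inspection 6,619/24,724 × $374,180 = 100,173.82; Fabrication 1,742/24,724 × $374,180 = 26,363.92.
Rounded to nearest $1: Warehouse $106,545; Shipping $81,422; Receiving $59,674; Inspection $100,174; Fabrication $26,364. Sum = $374,179.
Difference $374,180 − $374,179 = +$1 applied to Shipping: Shipping becomes $81,423.

Warehouse: $106,545 | Shipping: $81,423 | Receiving: $59,674 | Inspection: $100,174 | Fabrication: $26,364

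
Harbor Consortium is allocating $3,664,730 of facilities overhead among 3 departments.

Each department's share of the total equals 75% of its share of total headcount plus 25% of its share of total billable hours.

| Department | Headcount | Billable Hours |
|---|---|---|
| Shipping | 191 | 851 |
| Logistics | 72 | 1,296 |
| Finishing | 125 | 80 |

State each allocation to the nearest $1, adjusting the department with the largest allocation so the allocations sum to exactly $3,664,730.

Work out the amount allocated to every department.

Shipping: $1,703,122 | Logistics: $1,043,211 | Finishing: $918,397

Totals — headcount 388, billable hours 2,227.
Blended shares (75% headcount + 25% billable hours): Shipping 0.4647; Logistics 0.2847; Finishing 0.2506.
Proportional shares: Shipping 1,703,121.47; Logistics 1,043,211.06; Finishing 918,397.47.
At nearest $1: Shipping $1,703,121; Logistics $1,043,211; Finishing $918,397. Sum = $3,664,729.
Difference $3,664,730 − $3,664,729 = +$1 applied to largest allocation (Shipping): Shipping becomes $1,703,122.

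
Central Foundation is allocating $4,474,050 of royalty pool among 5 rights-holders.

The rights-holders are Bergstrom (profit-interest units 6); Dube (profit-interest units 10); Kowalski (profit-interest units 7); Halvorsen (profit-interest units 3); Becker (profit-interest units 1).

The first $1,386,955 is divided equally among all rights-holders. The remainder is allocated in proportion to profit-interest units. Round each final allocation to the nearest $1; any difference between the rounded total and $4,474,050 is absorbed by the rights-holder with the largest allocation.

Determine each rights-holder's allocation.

Equal tier: $1,386,955 ÷ 5 = $277,391 apiece.
Remainder $3,087,095 by profit-interest units (total 27): Bergstrom 686,021.11 → $686,021; Dube 1,143,368.52 → $1,143,369; Kowalski 800,357.96 → $800,358; Halvorsen 343,010.56 → $343,011; Becker 114,336.85 → $114,337.
Rounding difference −$1 on remainder applied to Dube.
Totals: Bergstrom $277,391 + $686,021 = $963,412; Dube $277,391 + $1,143,368 = $1,420,759; Kowalski $277,391 + $800,358 = $1,077,749; Halvorsen $277,391 + $343,011 = $620,402; Becker $277,391 + $114,337 = $391,728.

Bergstrom: $963,412 · Dube: $1,420,759 · Kowalski: $1,077,749 · Halvorsen: $620,402 · Becker: $391,728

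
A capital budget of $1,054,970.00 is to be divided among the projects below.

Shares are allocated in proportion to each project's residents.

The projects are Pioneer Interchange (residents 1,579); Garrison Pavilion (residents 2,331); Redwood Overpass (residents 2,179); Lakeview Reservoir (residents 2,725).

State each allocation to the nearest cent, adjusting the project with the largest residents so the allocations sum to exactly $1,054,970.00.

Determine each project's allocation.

Pioneer Interchange: $188,994.51; Garrison Pavilion: $279,003.30; Redwood Overpass: $260,810.03; Lakeview Reservoir: $326,162.16

Combined residents = 1,579 + 2,331 + 2,179 + 2,725 = 8,814.
Raw shares: Pioneer Interchange 188,994.5121; Garrison Pavilion 279,003.2982; Redwood Overpass 260,810.0329; Lakeview Reservoir 326,162.1568.
After rounding (cent): Pioneer Interchange $188,994.51; Garrison Pavilion $279,003.30; Redwood Overpass $260,810.03; Lakeview Reservoir $326,162.16. Sum = $1,054,970.00.
Rounded total matches; no reconciliation needed.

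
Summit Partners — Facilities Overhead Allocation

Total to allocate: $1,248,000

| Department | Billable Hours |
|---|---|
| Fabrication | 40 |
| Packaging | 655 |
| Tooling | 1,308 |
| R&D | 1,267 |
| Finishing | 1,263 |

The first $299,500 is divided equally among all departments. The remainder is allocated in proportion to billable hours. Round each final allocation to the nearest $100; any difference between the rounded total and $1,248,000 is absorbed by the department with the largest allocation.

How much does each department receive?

Fabrication: $68,300 | Packaging: $197,000 | Tooling: $333,500 | R&D: $325,000 | Finishing: $324,200

Equal tier: $299,500 ÷ 5 = $59,900 apiece.
Remainder $948,500 by billable hours (total 4,533): Fabrication 8,369.73 → $8,400; Packaging 137,054.38 → $137,100; Tooling 273,690.27 → $273,700; R&D 265,111.29 → $265,100; Finishing 264,274.32 → $264,300.
Rounding difference −$100 on remainder applied to Tooling.
Totals: Fabrication $59,900 + $8,400 = $68,300; Packaging $59,900 + $137,100 = $197,000; Tooling $59,900 + $273,600 = $333,500; R&D $59,900 + $265,100 = $325,000; Finishing $59,900 + $264,300 = $324,200.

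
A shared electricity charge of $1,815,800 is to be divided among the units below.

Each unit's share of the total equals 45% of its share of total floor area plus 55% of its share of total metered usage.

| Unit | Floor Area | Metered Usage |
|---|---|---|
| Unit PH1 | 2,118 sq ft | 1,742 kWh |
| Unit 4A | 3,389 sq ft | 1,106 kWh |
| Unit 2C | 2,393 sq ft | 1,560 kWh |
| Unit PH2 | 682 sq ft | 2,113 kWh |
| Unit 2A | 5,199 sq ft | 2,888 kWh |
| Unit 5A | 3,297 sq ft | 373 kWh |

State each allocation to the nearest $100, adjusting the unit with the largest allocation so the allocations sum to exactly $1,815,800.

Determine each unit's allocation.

Floor area total 17,078; metered usage total 9,782.
Blended shares (45% floor area + 55% metered usage): Unit PH1 0.1538; Unit 4A 0.1515; Unit 2C 0.1508; Unit PH2 0.1368; Unit 2A 0.2994; Unit 5A 0.1078.
Proportional shares: Unit PH1 279,186.24; Unit 4A 275,066.00; Unit 2C 273,762.59; Unit PH2 248,356.84; Unit 2A 543,599.53; Unit 5A 195,828.80.
At nearest $100: Unit PH1 $279,200; Unit 4A $275,100; Unit 2C $273,800; Unit PH2 $248,400; Unit 2A $543,600; Unit 5A $195,800. Sum = $1,815,900.
Difference $1,815,800 − $1,815,900 = −$100 applied to largest allocation (Unit 2A): Unit 2A becomes $543,500.

Unit PH1: $279,200; Unit 4A: $275,100; Unit 2C: $273,800; Unit PH2: $248,400; Unit 2A: $543,500; Unit 5A: $195,800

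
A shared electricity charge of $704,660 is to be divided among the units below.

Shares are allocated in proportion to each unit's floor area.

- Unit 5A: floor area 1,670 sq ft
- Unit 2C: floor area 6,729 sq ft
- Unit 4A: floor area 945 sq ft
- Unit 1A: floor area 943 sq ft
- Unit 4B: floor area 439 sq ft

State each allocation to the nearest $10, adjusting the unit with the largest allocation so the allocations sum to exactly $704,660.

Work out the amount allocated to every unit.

Sum of floor area: 10,726.
Proportional shares: Unit 5A 1,670/10,726 × $704,660 = 109,713.05; Unit 2C 6,729/10,726 × $704,660 = 442,071.34; Unit 4A 945/10,726 × $704,660 = 62,083.13; Unit 1A 943/10,726 × $704,660 = 61,951.74; Unit 4B 439/10,726 × $704,660 = 28,840.74.
At nearest $10: Unit 5A $109,710; Unit 2C $442,070; Unit 4A $62,080; Unit 1A $61,950; Unit 4B $28,840. Sum = $704,650.
Difference $704,660 − $704,650 = +$10 applied to largest allocation (Unit 2C): Unit 2C becomes $442,080.

Unit 5A: $109,710 | Unit 2C: $442,080 | Unit 4A: $62,080 | Unit 1A: $61,950 | Unit 4B: $28,840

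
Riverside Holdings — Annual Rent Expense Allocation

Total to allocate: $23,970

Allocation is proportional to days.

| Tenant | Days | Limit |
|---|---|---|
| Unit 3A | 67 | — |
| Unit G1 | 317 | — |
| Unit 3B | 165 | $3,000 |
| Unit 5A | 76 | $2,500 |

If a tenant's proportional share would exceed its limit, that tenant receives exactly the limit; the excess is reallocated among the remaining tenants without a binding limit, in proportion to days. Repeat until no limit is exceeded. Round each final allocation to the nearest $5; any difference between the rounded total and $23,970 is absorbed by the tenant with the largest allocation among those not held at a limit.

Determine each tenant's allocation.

Unit 3A: $3,225 · Unit G1: $15,245 · Unit 3B: $3,000 · Unit 5A: $2,500

Combined days = 625.
Pro-rata shares before constraints: Unit 3A 2,569.58; Unit G1 12,157.58; Unit 3B 6,328.08; Unit 5A 2,914.75.
Capped: Unit 3B ($3,000), Unit 5A ($2,500); residual $18,470 reallocated over remaining days 384.
Remaining shares: Unit 3A 3,222.63 → $3,225; Unit G1 15,247.37 → $15,245.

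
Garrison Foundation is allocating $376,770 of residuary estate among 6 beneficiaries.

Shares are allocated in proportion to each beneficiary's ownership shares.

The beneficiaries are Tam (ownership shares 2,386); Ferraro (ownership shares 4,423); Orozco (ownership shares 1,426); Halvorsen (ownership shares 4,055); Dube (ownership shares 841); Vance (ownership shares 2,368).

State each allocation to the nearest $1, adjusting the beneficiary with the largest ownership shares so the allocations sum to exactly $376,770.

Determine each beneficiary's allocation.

Total ownership shares = 2,386 + 4,423 + 1,426 + 4,055 + 841 + 2,368 = 15,499.
Unrounded shares: Tam 58,002.01; Ferraro 107,520.08; Orozco 34,665.08; Halvorsen 98,574.25; Dube 20,444.13; Vance 57,564.45.
Rounded to nearest $1: Tam $58,002; Ferraro $107,520; Orozco $34,665; Halvorsen $98,574; Dube $20,444; Vance $57,564. Sum = $376,769.
Difference $376,770 − $376,769 = +$1 applied to largest ownership shares (Ferraro): Ferraro becomes $107,521.

Tam: $58,002; Ferraro: $107,521; Orozco: $34,665; Halvorsen: $98,574; Dube: $20,444; Vance: $57,564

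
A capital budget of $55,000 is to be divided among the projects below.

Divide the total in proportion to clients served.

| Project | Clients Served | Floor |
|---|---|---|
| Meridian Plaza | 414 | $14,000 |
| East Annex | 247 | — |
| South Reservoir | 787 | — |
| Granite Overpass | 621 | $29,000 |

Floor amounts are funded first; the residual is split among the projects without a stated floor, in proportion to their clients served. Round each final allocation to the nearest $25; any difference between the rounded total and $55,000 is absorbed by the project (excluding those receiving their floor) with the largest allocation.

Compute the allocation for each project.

Guaranteed amounts: Meridian Plaza $14,000; Granite Overpass $29,000. Balance $12,000.
Balance split over remaining clients served 1,034: East Annex 2,866.54 → $2,875; South Reservoir 9,133.46 → $9,125.

Meridian Plaza: $14,000; East Annex: $2,875; South Reservoir: $9,125; Granite Overpass: $29,000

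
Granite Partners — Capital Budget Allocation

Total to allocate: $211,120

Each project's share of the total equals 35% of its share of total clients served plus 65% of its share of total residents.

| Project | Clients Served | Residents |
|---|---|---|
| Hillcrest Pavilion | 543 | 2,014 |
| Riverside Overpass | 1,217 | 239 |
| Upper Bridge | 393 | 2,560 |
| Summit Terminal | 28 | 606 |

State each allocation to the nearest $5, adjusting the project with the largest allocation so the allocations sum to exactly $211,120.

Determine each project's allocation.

Hillcrest Pavilion: $69,400; Riverside Overpass: $47,285; Upper Bridge: $78,140; Summit Terminal: $16,295

Totals — clients served 2,181, residents 5,419.
Combined weights (35% clients served + 65% residents): Hillcrest Pavilion 0.3287; Riverside Overpass 0.2240; Upper Bridge 0.3701; Summit Terminal 0.0772.
Unrounded shares: Hillcrest Pavilion 69,398.28; Riverside Overpass 47,284.12; Upper Bridge 78,142.93; Summit Terminal 16,294.67.
Rounded to nearest $5: Hillcrest Pavilion $69,400; Riverside Overpass $47,285; Upper Bridge $78,145; Summit Terminal $16,295. Sum = $211,125.
Difference $211,120 − $211,125 = −$5 applied to largest allocation (Upper Bridge): Upper Bridge becomes $78,140.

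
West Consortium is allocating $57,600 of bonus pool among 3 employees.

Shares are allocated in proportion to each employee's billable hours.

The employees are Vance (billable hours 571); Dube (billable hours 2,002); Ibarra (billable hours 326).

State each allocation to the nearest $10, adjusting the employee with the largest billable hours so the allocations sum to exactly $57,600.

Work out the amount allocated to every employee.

Sum of billable hours: 2,899.
Unrounded shares: Vance 571/2,899 × $57,600 = 11,345.15; Dube 2,002/2,899 × $57,600 = 39,777.58; Ibarra 326/2,899 × $57,600 = 6,477.27.
After rounding ($10): Vance $11,350; Dube $39,780; Ibarra $6,480. Sum = $57,610.
Difference $57,600 − $57,610 = −$10 applied to largest billable hours (Dube): Dube becomes $39,770.

Vance: $11,350 | Dube: $39,770 | Ibarra: $6,480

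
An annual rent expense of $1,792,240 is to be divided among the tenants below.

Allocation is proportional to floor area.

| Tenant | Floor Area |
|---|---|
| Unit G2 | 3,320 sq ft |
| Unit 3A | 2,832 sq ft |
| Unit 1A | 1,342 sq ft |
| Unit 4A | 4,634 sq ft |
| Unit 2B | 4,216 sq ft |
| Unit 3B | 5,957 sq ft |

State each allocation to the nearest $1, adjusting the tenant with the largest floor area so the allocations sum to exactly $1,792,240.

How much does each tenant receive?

Unit G2: $266,815; Unit 3A: $227,596; Unit 1A: $107,851; Unit 4A: $372,416; Unit 2B: $338,823; Unit 3B: $478,739

Floor area total: 22,301.
Proportional shares: Unit G2 3,320/22,301 × $1,792,240 = 266,814.80; Unit 3A 2,832/22,301 × $1,792,240 = 227,596.24; Unit 1A 1,342/22,301 × $1,792,240 = 107,851.04; Unit 4A 4,634/22,301 × $1,792,240 = 372,415.59; Unit 2B 4,216/22,301 × $1,792,240 = 338,822.65; Unit 3B 5,957/22,301 × $1,792,240 = 478,739.68.
After rounding ($1): Unit G2 $266,815; Unit 3A $227,596; Unit 1A $107,851; Unit 4A $372,416; Unit 2B $338,823; Unit 3B $478,740. Sum = $1,792,241.
Difference $1,792,240 − $1,792,241 = −$1 applied to largest floor area (Unit 3B): Unit 3B becomes $478,739.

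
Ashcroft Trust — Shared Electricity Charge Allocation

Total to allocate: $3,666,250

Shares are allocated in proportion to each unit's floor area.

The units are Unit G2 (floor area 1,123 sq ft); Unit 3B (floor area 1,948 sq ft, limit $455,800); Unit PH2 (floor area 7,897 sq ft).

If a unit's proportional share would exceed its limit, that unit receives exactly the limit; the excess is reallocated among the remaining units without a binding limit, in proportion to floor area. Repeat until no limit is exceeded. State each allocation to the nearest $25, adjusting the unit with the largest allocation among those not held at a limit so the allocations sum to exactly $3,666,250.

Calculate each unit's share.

Unit G2: $399,700 · Unit 3B: $455,800 · Unit PH2: $2,810,750

Total floor area = 10,968.
Pro-rata shares before constraints: Unit G2 375,382.82; Unit 3B 651,153.81; Unit PH2 2,639,713.37.
Capped: Unit 3B ($455,800); remaining pool $3,210,450 reallocated over remaining floor area 9,020.
Redistributed shares: Unit G2 399,704.58 → $399,700; Unit PH2 2,810,745.42 → $2,810,750.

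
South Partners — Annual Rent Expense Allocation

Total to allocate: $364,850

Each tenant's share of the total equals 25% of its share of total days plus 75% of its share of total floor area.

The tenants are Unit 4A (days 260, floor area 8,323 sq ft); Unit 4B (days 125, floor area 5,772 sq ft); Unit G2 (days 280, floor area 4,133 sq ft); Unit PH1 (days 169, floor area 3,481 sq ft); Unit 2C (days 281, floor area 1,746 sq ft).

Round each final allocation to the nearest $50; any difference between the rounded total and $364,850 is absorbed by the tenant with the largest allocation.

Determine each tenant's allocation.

Unit 4A: $118,400 | Unit 4B: $77,550 | Unit G2: $71,100 | Unit PH1: $54,450 | Unit 2C: $43,350

Days total 1,115; floor area total 23,455.
Combined weights (25% days + 75% floor area): Unit 4A 0.3244; Unit 4B 0.2126; Unit G2 0.1949; Unit PH1 0.1492; Unit 2C 0.1188.
Unrounded shares: Unit 4A 118,369.47; Unit 4B 77,564.59; Unit G2 71,122.98; Unit PH1 54,436.08; Unit 2C 43,356.88.
After rounding ($50): Unit 4A $118,350; Unit 4B $77,550; Unit G2 $71,100; Unit PH1 $54,450; Unit 2C $43,350. Sum = $364,800.
Difference $364,850 − $364,800 = +$50 applied to largest allocation (Unit 4A): Unit 4A becomes $118,400.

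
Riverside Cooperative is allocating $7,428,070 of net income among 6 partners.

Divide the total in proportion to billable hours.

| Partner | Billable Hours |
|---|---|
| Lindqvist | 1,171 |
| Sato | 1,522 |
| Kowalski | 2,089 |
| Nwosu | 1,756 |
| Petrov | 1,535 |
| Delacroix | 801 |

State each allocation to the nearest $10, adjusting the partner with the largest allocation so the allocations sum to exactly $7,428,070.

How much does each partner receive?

Sum of billable hours: 8,874.
Raw shares: Lindqvist 1,171/8,874 × $7,428,070 = 980,197.20; Sato 1,522/8,874 × $7,428,070 = 1,274,005.24; Kowalski 2,089/8,874 × $7,428,070 = 1,748,618.24; Nwosu 1,756/8,874 × $7,428,070 = 1,469,877.27; Petrov 1,535/8,874 × $7,428,070 = 1,284,887.02; Delacroix 801/8,874 × $7,428,070 = 670,485.02.
At nearest $10: Lindqvist $980,200; Sato $1,274,010; Kowalski $1,748,620; Nwosu $1,469,880; Petrov $1,284,890; Delacroix $670,490. Sum = $7,428,090.
Difference $7,428,070 − $7,428,090 = −$20 applied to largest allocation (Kowalski): Kowalski becomes $1,748,600.

Lindqvist: $980,200; Sato: $1,274,010; Kowalski: $1,748,600; Nwosu: $1,469,880; Petrov: $1,284,890; Delacroix: $670,490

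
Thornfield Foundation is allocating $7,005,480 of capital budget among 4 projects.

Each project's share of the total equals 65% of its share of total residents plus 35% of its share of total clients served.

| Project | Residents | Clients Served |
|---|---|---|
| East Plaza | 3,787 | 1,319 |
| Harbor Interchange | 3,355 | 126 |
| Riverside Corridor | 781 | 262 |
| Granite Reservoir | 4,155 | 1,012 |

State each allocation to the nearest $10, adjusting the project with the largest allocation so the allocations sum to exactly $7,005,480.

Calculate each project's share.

East Plaza: $2,617,190 · Harbor Interchange: $1,378,500 · Riverside Corridor: $530,710 · Granite Reservoir: $2,479,080

Totals — residents 12,078, clients served 2,719.
Combined weights (65% residents + 35% clients served): East Plaza 0.3736; Harbor Interchange 0.1968; Riverside Corridor 0.0758; Granite Reservoir 0.3539.
Unrounded shares: East Plaza 2,617,185.15; Harbor Interchange 1,378,501.60; Riverside Corridor 530,711.34; Granite Reservoir 2,479,081.90.
At nearest $10: East Plaza $2,617,190; Harbor Interchange $1,378,500; Riverside Corridor $530,710; Granite Reservoir $2,479,080. Sum = $7,005,480.
No rounding difference to absorb.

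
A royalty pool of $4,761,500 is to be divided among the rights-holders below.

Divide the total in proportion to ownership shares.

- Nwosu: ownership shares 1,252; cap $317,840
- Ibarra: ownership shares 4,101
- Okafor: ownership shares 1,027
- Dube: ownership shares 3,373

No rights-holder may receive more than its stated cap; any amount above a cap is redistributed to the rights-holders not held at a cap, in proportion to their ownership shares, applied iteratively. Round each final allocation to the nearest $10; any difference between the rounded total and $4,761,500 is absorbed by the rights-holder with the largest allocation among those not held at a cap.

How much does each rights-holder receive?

Nwosu: $317,840 · Ibarra: $2,143,680 · Okafor: $536,840 · Dube: $1,763,140

Combined ownership shares = 9,753.
Unconstrained shares: Nwosu 611,237.36; Ibarra 2,002,144.11; Okafor 501,390.39; Dube 1,646,728.13.
Cap binds for Nwosu ($317,840); remaining pool $4,443,660 reallocated over remaining ownership shares 8,501.
Remaining shares: Ibarra 2,143,683.06 → $2,143,680; Okafor 536,835.53 → $536,840; Dube 1,763,141.42 → $1,763,140.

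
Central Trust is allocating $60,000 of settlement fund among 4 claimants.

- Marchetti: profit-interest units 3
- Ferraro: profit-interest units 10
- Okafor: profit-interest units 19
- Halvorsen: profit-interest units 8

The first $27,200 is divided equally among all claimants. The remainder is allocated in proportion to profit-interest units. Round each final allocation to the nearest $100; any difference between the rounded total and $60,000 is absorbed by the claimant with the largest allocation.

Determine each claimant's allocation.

First tranche $27,200 split equally: $6,800 each.
Remainder $32,800 by profit-interest units (total 40): Marchetti 2,460.00 → $2,500; Ferraro 8,200.00 → $8,200; Okafor 15,580.00 → $15,600; Halvorsen 6,560.00 → $6,600.
Rounding difference −$100 on remainder applied to Okafor.
Totals: Marchetti $6,800 + $2,500 = $9,300; Ferraro $6,800 + $8,200 = $15,000; Okafor $6,800 + $15,500 = $22,300; Halvorsen $6,800 + $6,600 = $13,400.

Marchetti: $9,300 | Ferraro: $15,000 | Okafor: $22,300 | Halvorsen: $13,400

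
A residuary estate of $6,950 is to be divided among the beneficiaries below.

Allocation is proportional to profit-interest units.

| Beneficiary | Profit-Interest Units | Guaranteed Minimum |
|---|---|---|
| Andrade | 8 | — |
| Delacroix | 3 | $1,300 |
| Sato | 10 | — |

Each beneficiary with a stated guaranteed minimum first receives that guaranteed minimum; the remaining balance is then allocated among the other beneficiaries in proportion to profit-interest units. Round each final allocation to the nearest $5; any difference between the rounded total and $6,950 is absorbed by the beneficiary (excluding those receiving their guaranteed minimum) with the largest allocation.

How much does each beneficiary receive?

Andrade: $2,510 | Delacroix: $1,300 | Sato: $3,140

Guaranteed amounts: Delacroix $1,300. Remaining pool $5,650.
Remaining pool split over remaining profit-interest units 18: Andrade 2,511.11 → $2,510; Sato 3,138.89 → $3,140.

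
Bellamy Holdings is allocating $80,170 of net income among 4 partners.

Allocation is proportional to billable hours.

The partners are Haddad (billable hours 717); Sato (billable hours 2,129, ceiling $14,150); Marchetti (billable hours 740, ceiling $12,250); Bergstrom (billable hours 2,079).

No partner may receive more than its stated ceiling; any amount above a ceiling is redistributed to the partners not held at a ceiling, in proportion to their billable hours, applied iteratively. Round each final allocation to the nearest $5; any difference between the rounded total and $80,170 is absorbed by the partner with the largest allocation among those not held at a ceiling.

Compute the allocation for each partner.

Haddad: $13,790 · Sato: $14,150 · Marchetti: $12,250 · Bergstrom: $39,980

Combined billable hours = 5,665.
Proportional shares (ignoring caps): Haddad 10,146.85; Sato 30,129.20; Marchetti 10,472.34; Bergstrom 29,421.61.
Held at cap: Sato ($14,150); residual $66,020 reallocated over remaining billable hours 3,536.
Held at cap: Marchetti ($12,250); residual $53,770 reallocated over remaining billable hours 2,796.
Shares after redistribution: Haddad 13,788.66 → $13,790; Bergstrom 39,981.34 → $39,980.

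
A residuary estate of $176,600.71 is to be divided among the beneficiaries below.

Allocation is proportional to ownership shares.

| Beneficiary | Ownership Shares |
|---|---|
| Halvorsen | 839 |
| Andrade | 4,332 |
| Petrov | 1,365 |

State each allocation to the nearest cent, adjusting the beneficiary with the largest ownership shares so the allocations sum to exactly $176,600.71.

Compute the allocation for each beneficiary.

Halvorsen: $22,669.52 · Andrade: $117,049.31 · Petrov: $36,881.88

Ownership shares total: 839 + 4,332 + 1,365 = 6,536.
Raw shares: Halvorsen 22,669.5220; Andrade 117,049.3078; Petrov 36,881.8802.
After rounding (cent): Halvorsen $22,669.52; Andrade $117,049.31; Petrov $36,881.88. Sum = $176,600.71.
Sum already equals the total — no adjustment.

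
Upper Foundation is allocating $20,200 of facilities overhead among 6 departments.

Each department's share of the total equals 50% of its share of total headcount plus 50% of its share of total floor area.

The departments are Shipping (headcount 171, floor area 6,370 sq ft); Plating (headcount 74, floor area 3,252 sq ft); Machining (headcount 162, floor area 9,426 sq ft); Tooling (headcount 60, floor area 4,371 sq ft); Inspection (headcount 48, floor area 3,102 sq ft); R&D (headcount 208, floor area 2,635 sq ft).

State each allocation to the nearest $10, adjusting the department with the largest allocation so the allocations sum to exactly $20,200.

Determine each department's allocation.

Shipping: $4,600 | Plating: $2,160 | Machining: $5,520 | Tooling: $2,350 | Inspection: $1,750 | R&D: $3,820

Headcount total 723; floor area total 29,156.
Composite weights (50% headcount + 50% floor area): Shipping 0.2275; Plating 0.1069; Machining 0.2737; Tooling 0.1165; Inspection 0.0864; R&D 0.1890.
Unrounded shares: Shipping 4,595.44; Plating 2,160.28; Machining 5,528.35; Tooling 2,352.34; Inspection 1,745.11; R&D 3,818.47.
At nearest $10: Shipping $4,600; Plating $2,160; Machining $5,530; Tooling $2,350; Inspection $1,750; R&D $3,820. Sum = $20,210.
Difference $20,200 − $20,210 = −$10 applied to largest allocation (Machining): Machining becomes $5,520.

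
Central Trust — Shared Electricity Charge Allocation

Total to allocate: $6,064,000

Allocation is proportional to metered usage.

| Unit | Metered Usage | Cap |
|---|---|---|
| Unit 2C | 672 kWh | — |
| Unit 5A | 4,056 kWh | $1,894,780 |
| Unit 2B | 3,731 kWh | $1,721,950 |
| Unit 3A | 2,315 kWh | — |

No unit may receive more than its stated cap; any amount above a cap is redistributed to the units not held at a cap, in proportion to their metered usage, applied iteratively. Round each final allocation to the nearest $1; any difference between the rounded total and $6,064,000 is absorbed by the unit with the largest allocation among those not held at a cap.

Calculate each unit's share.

Metered usage total: 10,774.
Unconstrained shares: Unit 2C 378,226.10; Unit 5A 2,282,864.67; Unit 2B 2,099,942.83; Unit 3A 1,302,966.40.
Cap binds for Unit 5A ($1,894,780), Unit 2B ($1,721,950); residual $2,447,270 reallocated over remaining metered usage 2,987.
Redistributed shares: Unit 2C 550,574.30 → $550,574; Unit 3A 1,896,695.70 → $1,896,696.

Unit 2C: $550,574 | Unit 5A: $1,894,780 | Unit 2B: $1,721,950 | Unit 3A: $1,896,696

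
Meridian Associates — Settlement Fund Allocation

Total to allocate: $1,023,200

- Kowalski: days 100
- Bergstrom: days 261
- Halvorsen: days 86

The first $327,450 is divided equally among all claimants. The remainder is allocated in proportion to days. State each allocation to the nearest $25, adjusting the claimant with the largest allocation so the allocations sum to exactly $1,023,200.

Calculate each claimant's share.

Kowalski: $264,800 | Bergstrom: $515,400 | Halvorsen: $243,000

First tranche $327,450 split equally: $109,150 each.
Remainder $695,750 by days (total 447): Kowalski 155,648.77 → $155,650; Bergstrom 406,243.29 → $406,250; Halvorsen 133,857.94 → $133,850.
Totals: Kowalski $109,150 + $155,650 = $264,800; Bergstrom $109,150 + $406,250 = $515,400; Halvorsen $109,150 + $133,850 = $243,000.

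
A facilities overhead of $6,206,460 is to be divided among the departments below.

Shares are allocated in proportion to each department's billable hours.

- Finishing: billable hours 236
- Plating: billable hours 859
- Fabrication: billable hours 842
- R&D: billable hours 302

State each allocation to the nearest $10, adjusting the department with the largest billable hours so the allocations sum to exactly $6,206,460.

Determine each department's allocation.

Finishing: $654,190 · Plating: $2,381,120 · Fabrication: $2,334,010 · R&D: $837,140

Sum of billable hours: 2,239.
Pro-rata amounts: Finishing 236/2,239 × $6,206,460 = 654,186.94; Plating 859/2,239 × $6,206,460 = 2,381,129.58; Fabrication 842/2,239 × $6,206,460 = 2,334,005.95; R&D 302/2,239 × $6,206,460 = 837,137.53.
At nearest $10: Finishing $654,190; Plating $2,381,130; Fabrication $2,334,010; R&D $837,140. Sum = $6,206,470.
Difference $6,206,460 − $6,206,470 = −$10 applied to largest billable hours (Plating): Plating becomes $2,381,120.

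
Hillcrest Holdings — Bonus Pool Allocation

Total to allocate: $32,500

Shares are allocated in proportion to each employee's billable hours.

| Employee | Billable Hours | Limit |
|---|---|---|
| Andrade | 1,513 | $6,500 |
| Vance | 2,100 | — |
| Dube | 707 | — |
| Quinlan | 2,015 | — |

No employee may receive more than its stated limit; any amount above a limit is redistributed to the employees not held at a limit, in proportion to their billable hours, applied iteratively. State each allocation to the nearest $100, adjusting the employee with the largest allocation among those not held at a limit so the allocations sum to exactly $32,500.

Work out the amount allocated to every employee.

Total billable hours = 6,335.
Unconstrained shares: Andrade 7,762.04; Vance 10,773.48; Dube 3,627.07; Quinlan 10,337.41.
Cap binds for Andrade ($6,500); remaining pool $26,000 reallocated over remaining billable hours 4,822.
Redistributed shares: Vance 11,323.10 → $11,300; Dube 3,812.11 → $3,800; Quinlan 10,864.79 → $10,900.

Andrade: $6,500; Vance: $11,300; Dube: $3,800; Quinlan: $10,900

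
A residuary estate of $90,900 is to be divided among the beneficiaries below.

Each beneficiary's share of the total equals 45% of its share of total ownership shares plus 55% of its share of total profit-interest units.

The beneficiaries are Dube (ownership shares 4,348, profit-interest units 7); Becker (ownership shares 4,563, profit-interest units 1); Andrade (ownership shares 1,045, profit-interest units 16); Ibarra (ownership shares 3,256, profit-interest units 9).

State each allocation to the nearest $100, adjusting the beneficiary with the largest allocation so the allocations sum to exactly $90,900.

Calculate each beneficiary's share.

Dube: $24,100 · Becker: $15,600 · Andrade: $27,500 · Ibarra: $23,700

Totals — ownership shares 13,212, profit-interest units 33.
Combined weights (45% ownership shares + 55% profit-interest units): Dube 0.2648; Becker 0.1721; Andrade 0.3023; Ibarra 0.2609.
Raw shares: Dube 24,066.62; Becker 15,642.27; Andrade 27,475.37; Ibarra 23,715.74.
After rounding ($100): Dube $24,100; Becker $15,600; Andrade $27,500; Ibarra $23,700. Sum = $90,900.
Rounded total matches; no reconciliation needed.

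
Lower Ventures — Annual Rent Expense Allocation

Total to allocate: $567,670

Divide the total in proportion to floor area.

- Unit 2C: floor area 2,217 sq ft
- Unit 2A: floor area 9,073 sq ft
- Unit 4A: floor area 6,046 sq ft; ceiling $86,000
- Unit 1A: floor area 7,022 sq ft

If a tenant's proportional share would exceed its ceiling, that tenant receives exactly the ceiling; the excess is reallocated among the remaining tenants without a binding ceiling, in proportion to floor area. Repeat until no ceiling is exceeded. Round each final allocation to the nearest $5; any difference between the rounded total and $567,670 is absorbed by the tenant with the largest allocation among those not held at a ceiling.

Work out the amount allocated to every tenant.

Unit 2C: $58,315 · Unit 2A: $238,650 · Unit 4A: $86,000 · Unit 1A: $184,705

Total floor area = 24,358.
Pro-rata shares before constraints: Unit 2C 51,667.80; Unit 2A 211,448.80; Unit 4A 140,903.72; Unit 1A 163,649.67.
Cap binds for Unit 4A ($86,000); residual $481,670 reallocated over remaining floor area 18,312.
Shares after redistribution: Unit 2C 58,314.90 → $58,315; Unit 2A 238,651.81 → $238,650; Unit 1A 184,703.30 → $184,705.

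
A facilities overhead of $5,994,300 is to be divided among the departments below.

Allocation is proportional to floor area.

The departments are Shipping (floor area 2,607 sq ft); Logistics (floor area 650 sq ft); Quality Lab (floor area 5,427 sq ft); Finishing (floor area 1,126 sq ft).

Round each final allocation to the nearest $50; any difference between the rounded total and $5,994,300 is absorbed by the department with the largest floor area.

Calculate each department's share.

Total floor area = 9,810.
Proportional shares: Shipping 2,607/9,810 × $5,994,300 = 1,592,980.64; Logistics 650/9,810 × $5,994,300 = 397,175.84; Quality Lab 5,427/9,810 × $5,994,300 = 3,316,112.75; Finishing 1,126/9,810 × $5,994,300 = 688,030.76.
Rounded to nearest $50: Shipping $1,593,000; Logistics $397,200; Quality Lab $3,316,100; Finishing $688,050. Sum = $5,994,350.
Difference $5,994,300 − $5,994,350 = −$50 applied to largest floor area (Quality Lab): Quality Lab becomes $3,316,050.

Shipping: $1,593,000 · Logistics: $397,200 · Quality Lab: $3,316,050 · Finishing: $688,050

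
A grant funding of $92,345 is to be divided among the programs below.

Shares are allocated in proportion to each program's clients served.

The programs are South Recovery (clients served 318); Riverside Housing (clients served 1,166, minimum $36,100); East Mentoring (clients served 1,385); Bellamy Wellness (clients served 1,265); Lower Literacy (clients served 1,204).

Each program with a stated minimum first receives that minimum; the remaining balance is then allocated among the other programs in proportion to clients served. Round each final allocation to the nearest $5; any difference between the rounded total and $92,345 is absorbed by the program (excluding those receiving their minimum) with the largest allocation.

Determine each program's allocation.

Minimums first: Riverside Housing $36,100. Remaining pool $56,245.
Remaining pool split over remaining clients served 4,172: South Recovery 4,287.13 → $4,285; East Mentoring 18,671.94 → $18,670; Bellamy Wellness 17,054.15 → $17,055; Lower Literacy 16,231.78 → $16,230.
Rounding difference +$5 applied to East Mentoring → $18,675.

South Recovery: $4,285 · Riverside Housing: $36,100 · East Mentoring: $18,675 · Bellamy Wellness: $17,055 · Lower Literacy: $16,230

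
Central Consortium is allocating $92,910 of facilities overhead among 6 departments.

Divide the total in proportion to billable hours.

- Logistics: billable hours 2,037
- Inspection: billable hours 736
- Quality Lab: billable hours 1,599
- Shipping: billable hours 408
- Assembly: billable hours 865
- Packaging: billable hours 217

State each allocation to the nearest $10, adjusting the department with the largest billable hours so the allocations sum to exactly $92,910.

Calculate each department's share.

Total billable hours = 5,862.
Proportional shares: Logistics 2,037/5,862 × $92,910 = 32,285.51; Inspection 736/5,862 × $92,910 = 11,665.26; Quality Lab 1,599/5,862 × $92,910 = 25,343.41; Shipping 408/5,862 × $92,910 = 6,466.61; Assembly 865/5,862 × $92,910 = 13,709.85; Packaging 217/5,862 × $92,910 = 3,439.35.
At nearest $10: Logistics $32,290; Inspection $11,670; Quality Lab $25,340; Shipping $6,470; Assembly $13,710; Packaging $3,440. Sum = $92,920.
Difference $92,910 − $92,920 = −$10 applied to largest billable hours (Logistics): Logistics becomes $32,280.

Logistics: $32,280 | Inspection: $11,670 | Quality Lab: $25,340 | Shipping: $6,470 | Assembly: $13,710 | Packaging: $3,440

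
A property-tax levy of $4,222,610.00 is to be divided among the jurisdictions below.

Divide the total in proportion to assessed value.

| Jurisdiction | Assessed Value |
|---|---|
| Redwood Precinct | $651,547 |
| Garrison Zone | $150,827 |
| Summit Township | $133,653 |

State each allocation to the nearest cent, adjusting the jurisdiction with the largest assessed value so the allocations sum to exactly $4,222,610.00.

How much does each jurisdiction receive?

Combined assessed value = 651,547 + 150,827 + 133,653 = 936,027.
Pro-rata amounts: Redwood Precinct 2,939,262.3051; Garrison Zone 680,411.5677; Summit Township 602,936.1272.
After rounding (cent): Redwood Precinct $2,939,262.31; Garrison Zone $680,411.57; Summit Township $602,936.13. Sum = $4,222,610.01.
Difference $4,222,610.00 − $4,222,610.01 = −$0.01 applied to largest assessed value (Redwood Precinct): Redwood Precinct becomes $2,939,262.30.

Redwood Precinct: $2,939,262.30; Garrison Zone: $680,411.57; Summit Township: $602,936.13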